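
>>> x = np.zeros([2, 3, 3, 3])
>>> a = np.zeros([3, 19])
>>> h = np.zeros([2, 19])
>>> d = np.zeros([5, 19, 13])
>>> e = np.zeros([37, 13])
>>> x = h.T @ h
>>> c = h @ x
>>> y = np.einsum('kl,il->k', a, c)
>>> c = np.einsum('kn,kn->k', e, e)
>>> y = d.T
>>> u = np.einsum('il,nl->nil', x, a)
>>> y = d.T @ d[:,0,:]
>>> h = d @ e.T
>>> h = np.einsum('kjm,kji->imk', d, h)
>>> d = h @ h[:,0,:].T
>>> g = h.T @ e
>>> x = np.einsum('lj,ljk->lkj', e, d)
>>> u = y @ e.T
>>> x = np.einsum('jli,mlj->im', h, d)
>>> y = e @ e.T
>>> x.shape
(5, 37)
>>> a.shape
(3, 19)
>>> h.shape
(37, 13, 5)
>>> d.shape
(37, 13, 37)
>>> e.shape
(37, 13)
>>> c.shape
(37,)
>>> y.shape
(37, 37)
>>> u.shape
(13, 19, 37)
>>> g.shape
(5, 13, 13)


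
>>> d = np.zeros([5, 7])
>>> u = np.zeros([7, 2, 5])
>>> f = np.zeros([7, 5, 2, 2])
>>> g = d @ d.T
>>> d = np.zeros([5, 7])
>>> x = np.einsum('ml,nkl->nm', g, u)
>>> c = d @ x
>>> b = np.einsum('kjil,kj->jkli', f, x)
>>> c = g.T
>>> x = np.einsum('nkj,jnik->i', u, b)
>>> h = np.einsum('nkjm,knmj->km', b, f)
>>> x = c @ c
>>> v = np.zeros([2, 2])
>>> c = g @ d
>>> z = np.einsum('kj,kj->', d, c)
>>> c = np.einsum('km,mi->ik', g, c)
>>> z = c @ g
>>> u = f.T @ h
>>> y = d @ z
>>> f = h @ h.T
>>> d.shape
(5, 7)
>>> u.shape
(2, 2, 5, 2)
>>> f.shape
(7, 7)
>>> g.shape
(5, 5)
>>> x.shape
(5, 5)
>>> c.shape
(7, 5)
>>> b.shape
(5, 7, 2, 2)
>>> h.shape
(7, 2)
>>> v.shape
(2, 2)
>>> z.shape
(7, 5)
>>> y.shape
(5, 5)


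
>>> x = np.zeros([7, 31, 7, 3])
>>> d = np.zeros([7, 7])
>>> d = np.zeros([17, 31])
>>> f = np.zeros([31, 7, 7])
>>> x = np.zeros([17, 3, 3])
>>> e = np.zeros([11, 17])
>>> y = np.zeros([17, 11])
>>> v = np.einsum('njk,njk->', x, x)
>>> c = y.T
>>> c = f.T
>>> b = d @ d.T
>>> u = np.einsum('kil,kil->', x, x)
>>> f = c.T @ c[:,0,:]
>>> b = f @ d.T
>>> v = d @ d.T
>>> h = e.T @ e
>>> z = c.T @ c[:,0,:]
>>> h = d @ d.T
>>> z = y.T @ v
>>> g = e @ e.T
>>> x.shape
(17, 3, 3)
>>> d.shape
(17, 31)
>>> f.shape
(31, 7, 31)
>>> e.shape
(11, 17)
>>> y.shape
(17, 11)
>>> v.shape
(17, 17)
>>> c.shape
(7, 7, 31)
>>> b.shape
(31, 7, 17)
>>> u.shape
()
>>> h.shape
(17, 17)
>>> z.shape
(11, 17)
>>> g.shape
(11, 11)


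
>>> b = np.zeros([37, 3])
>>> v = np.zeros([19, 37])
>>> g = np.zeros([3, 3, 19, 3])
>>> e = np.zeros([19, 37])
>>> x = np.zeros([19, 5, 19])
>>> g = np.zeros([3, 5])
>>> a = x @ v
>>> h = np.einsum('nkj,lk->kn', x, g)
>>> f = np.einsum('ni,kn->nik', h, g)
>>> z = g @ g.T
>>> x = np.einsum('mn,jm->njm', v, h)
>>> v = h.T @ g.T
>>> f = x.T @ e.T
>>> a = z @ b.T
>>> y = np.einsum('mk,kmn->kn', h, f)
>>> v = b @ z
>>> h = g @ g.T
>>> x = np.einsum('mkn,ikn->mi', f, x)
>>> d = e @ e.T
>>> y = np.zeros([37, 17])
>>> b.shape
(37, 3)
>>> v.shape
(37, 3)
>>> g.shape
(3, 5)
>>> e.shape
(19, 37)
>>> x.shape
(19, 37)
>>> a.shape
(3, 37)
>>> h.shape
(3, 3)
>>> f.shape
(19, 5, 19)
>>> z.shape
(3, 3)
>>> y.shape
(37, 17)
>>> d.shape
(19, 19)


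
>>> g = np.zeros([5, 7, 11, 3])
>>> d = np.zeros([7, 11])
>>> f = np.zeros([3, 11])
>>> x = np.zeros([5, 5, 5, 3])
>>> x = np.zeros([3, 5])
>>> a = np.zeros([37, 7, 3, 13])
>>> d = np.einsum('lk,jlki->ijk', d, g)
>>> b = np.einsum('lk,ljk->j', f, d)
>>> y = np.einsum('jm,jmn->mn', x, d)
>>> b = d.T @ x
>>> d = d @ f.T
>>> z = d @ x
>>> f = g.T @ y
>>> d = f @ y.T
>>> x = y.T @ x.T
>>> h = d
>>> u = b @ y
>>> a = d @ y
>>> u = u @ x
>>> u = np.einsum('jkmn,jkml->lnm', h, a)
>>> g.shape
(5, 7, 11, 3)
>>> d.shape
(3, 11, 7, 5)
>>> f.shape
(3, 11, 7, 11)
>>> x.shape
(11, 3)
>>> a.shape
(3, 11, 7, 11)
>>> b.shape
(11, 5, 5)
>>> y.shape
(5, 11)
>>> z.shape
(3, 5, 5)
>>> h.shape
(3, 11, 7, 5)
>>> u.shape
(11, 5, 7)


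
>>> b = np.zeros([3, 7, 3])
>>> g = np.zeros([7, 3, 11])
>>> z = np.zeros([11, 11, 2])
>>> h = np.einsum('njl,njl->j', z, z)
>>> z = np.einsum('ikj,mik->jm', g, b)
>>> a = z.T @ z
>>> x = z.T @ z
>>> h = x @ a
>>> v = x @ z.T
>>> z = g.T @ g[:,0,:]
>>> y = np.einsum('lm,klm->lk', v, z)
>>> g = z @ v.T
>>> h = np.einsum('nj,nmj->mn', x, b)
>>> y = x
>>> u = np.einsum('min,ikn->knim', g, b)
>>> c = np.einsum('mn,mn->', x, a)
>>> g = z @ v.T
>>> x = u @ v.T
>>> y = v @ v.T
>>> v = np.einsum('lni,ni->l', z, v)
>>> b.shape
(3, 7, 3)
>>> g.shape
(11, 3, 3)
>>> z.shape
(11, 3, 11)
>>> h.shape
(7, 3)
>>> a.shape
(3, 3)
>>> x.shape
(7, 3, 3, 3)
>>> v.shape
(11,)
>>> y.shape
(3, 3)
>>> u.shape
(7, 3, 3, 11)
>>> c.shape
()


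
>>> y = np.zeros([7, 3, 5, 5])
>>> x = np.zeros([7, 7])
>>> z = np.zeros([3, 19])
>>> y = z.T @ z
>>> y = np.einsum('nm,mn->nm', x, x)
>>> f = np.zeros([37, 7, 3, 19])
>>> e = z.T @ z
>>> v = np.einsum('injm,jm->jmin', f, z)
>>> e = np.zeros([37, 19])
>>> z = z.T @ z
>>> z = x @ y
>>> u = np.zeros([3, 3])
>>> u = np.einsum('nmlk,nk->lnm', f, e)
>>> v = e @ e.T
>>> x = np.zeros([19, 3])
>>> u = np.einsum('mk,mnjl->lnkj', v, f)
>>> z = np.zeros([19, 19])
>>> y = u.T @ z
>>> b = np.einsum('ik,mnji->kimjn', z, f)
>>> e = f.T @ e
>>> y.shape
(3, 37, 7, 19)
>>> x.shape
(19, 3)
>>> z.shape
(19, 19)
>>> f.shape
(37, 7, 3, 19)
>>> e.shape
(19, 3, 7, 19)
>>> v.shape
(37, 37)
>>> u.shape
(19, 7, 37, 3)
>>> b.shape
(19, 19, 37, 3, 7)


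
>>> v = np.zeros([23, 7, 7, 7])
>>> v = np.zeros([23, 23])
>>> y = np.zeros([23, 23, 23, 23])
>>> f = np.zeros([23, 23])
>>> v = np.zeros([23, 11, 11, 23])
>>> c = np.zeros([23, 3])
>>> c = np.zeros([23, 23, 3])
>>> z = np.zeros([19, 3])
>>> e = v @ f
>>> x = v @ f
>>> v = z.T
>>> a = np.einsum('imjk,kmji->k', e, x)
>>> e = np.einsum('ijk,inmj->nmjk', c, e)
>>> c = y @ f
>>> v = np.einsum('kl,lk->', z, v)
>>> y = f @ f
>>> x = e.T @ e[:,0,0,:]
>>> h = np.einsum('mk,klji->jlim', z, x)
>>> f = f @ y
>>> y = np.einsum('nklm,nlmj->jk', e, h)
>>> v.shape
()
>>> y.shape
(19, 11)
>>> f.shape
(23, 23)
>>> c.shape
(23, 23, 23, 23)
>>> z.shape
(19, 3)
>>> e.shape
(11, 11, 23, 3)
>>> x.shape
(3, 23, 11, 3)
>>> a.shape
(23,)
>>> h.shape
(11, 23, 3, 19)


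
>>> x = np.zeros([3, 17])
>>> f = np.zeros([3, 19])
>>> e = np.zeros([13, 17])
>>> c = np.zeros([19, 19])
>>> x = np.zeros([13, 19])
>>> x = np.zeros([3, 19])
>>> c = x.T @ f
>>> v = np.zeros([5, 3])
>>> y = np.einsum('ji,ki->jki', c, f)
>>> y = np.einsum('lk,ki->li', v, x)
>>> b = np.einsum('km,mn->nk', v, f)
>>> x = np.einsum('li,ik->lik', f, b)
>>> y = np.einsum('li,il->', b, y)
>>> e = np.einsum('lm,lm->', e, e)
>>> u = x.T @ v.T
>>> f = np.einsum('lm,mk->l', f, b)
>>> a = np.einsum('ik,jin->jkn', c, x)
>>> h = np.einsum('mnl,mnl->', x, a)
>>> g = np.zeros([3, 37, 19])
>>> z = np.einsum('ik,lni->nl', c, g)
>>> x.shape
(3, 19, 5)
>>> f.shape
(3,)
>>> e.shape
()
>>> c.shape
(19, 19)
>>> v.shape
(5, 3)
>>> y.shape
()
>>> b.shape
(19, 5)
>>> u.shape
(5, 19, 5)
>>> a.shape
(3, 19, 5)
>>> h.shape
()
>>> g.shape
(3, 37, 19)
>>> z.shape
(37, 3)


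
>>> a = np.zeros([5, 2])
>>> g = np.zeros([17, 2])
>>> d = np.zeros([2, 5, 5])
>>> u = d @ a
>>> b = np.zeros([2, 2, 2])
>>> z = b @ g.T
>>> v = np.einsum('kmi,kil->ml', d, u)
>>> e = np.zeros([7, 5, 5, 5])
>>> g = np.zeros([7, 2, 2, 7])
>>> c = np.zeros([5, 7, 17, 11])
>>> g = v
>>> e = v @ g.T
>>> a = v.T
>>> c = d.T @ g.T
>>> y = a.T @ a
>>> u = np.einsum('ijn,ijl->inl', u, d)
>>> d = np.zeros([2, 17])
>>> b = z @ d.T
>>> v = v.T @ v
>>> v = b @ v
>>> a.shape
(2, 5)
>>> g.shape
(5, 2)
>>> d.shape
(2, 17)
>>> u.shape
(2, 2, 5)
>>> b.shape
(2, 2, 2)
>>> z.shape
(2, 2, 17)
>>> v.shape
(2, 2, 2)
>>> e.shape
(5, 5)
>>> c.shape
(5, 5, 5)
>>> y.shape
(5, 5)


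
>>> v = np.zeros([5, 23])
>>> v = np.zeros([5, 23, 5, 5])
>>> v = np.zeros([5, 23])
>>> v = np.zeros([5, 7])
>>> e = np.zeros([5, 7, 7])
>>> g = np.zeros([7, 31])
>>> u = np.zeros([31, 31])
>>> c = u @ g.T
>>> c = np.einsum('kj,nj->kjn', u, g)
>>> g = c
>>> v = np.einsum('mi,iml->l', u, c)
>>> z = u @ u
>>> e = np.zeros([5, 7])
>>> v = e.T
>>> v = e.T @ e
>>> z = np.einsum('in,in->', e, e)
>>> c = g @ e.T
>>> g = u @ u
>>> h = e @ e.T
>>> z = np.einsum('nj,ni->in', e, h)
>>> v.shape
(7, 7)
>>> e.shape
(5, 7)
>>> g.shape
(31, 31)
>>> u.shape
(31, 31)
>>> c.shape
(31, 31, 5)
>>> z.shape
(5, 5)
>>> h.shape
(5, 5)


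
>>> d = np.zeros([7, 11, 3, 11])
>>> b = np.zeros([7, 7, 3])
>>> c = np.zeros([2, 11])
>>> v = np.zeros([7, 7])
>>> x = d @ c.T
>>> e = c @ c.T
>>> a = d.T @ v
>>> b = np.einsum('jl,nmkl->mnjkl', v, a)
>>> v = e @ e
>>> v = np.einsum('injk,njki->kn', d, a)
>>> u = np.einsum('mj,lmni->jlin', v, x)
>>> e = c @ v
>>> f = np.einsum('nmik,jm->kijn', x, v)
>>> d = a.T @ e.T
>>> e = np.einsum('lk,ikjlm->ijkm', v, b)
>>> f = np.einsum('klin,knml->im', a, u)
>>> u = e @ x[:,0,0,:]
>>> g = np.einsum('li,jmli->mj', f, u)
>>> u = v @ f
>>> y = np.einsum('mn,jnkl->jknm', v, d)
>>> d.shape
(7, 11, 3, 2)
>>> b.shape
(3, 11, 7, 11, 7)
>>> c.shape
(2, 11)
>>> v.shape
(11, 11)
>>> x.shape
(7, 11, 3, 2)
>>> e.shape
(3, 7, 11, 7)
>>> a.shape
(11, 3, 11, 7)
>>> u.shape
(11, 2)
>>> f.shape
(11, 2)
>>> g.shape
(7, 3)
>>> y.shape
(7, 3, 11, 11)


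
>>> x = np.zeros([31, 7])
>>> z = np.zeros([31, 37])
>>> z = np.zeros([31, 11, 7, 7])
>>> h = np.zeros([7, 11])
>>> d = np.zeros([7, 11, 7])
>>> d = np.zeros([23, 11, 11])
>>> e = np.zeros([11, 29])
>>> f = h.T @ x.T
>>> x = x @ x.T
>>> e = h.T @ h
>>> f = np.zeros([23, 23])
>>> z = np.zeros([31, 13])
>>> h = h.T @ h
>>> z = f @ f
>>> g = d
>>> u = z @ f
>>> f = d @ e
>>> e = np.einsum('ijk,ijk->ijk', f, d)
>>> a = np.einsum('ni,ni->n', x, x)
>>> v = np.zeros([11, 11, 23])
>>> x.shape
(31, 31)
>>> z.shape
(23, 23)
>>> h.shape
(11, 11)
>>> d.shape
(23, 11, 11)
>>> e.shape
(23, 11, 11)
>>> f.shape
(23, 11, 11)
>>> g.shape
(23, 11, 11)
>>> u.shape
(23, 23)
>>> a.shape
(31,)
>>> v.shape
(11, 11, 23)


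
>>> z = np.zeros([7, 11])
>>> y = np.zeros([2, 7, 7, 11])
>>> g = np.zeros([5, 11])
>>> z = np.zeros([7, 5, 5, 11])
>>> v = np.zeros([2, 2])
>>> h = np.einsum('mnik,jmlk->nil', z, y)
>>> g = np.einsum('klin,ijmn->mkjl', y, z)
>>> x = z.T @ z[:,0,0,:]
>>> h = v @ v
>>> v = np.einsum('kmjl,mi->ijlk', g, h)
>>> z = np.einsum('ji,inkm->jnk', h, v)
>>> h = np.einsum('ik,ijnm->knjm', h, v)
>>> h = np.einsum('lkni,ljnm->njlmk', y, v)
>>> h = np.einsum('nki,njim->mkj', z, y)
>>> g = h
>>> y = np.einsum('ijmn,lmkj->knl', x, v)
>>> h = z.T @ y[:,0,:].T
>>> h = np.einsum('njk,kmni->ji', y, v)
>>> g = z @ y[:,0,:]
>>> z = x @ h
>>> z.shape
(11, 5, 5, 5)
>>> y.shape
(7, 11, 2)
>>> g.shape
(2, 5, 2)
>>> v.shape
(2, 5, 7, 5)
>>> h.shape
(11, 5)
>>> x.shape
(11, 5, 5, 11)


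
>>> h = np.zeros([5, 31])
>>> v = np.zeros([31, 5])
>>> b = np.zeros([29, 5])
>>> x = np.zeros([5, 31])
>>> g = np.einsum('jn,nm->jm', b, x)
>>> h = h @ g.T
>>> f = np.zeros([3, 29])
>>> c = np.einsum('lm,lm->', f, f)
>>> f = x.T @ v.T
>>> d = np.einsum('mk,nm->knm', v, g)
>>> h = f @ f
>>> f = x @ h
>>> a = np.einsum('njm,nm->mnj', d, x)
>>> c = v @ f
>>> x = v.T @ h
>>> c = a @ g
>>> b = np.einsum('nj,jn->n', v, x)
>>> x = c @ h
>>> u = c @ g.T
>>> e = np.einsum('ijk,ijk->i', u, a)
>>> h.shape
(31, 31)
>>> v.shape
(31, 5)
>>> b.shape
(31,)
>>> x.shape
(31, 5, 31)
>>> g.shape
(29, 31)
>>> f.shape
(5, 31)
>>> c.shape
(31, 5, 31)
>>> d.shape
(5, 29, 31)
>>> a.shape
(31, 5, 29)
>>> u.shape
(31, 5, 29)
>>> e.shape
(31,)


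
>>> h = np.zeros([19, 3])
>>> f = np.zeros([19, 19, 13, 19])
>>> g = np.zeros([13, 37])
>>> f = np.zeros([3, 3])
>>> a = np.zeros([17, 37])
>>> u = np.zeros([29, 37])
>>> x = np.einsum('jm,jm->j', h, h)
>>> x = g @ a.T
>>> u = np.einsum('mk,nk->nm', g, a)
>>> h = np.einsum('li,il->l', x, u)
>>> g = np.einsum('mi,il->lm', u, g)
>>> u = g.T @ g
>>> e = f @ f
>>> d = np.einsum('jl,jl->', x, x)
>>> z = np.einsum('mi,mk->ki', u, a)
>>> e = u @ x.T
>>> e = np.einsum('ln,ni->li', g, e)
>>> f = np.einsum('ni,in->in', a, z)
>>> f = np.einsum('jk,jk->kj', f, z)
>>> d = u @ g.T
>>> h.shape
(13,)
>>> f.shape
(17, 37)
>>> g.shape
(37, 17)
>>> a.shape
(17, 37)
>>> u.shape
(17, 17)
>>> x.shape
(13, 17)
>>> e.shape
(37, 13)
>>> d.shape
(17, 37)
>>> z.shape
(37, 17)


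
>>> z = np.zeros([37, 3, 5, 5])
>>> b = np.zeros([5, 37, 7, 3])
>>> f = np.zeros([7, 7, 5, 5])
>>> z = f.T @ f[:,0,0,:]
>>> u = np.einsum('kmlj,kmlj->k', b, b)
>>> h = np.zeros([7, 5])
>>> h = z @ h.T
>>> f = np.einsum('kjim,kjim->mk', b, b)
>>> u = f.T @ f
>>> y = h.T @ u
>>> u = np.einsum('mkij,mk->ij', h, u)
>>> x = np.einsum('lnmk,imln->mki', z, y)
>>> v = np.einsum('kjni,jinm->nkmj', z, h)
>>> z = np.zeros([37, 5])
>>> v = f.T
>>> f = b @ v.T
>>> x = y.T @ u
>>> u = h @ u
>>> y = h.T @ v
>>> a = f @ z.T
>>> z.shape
(37, 5)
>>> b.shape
(5, 37, 7, 3)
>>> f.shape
(5, 37, 7, 5)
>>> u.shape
(5, 5, 7, 7)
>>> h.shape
(5, 5, 7, 7)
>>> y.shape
(7, 7, 5, 3)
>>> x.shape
(5, 5, 7, 7)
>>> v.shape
(5, 3)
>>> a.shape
(5, 37, 7, 37)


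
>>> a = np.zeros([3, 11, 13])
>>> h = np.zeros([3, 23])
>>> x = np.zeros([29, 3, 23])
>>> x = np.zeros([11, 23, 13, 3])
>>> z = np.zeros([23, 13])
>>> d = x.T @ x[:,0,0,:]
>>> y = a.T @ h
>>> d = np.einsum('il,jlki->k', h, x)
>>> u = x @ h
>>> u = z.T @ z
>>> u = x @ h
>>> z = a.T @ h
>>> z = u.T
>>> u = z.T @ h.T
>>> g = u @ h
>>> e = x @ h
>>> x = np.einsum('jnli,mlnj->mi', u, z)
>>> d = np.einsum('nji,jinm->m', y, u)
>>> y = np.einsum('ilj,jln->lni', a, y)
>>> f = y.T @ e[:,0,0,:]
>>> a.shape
(3, 11, 13)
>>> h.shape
(3, 23)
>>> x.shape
(23, 3)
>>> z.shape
(23, 13, 23, 11)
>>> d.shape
(3,)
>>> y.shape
(11, 23, 3)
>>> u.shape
(11, 23, 13, 3)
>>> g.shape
(11, 23, 13, 23)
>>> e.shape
(11, 23, 13, 23)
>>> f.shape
(3, 23, 23)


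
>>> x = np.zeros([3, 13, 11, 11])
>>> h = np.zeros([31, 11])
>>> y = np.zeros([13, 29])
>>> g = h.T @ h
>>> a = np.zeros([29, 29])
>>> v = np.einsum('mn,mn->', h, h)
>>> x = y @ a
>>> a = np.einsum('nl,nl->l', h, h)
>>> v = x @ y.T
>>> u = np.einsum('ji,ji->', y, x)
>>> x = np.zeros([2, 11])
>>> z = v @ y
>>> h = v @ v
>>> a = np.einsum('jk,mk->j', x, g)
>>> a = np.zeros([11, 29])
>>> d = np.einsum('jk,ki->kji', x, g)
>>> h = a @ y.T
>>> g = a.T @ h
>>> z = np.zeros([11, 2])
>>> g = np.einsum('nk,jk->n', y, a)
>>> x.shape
(2, 11)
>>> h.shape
(11, 13)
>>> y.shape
(13, 29)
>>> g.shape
(13,)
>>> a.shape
(11, 29)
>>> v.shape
(13, 13)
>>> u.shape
()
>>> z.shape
(11, 2)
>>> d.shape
(11, 2, 11)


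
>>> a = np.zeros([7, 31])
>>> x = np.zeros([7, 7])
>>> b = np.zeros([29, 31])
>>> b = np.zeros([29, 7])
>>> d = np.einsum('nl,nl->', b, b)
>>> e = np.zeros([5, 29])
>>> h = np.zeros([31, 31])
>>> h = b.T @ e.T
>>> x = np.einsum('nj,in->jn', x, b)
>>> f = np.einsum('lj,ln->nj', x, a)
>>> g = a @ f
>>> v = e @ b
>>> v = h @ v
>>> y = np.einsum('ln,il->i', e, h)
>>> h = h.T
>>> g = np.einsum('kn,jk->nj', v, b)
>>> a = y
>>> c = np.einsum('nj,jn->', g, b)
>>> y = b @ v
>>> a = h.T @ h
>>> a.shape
(7, 7)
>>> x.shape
(7, 7)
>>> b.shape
(29, 7)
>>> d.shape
()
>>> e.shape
(5, 29)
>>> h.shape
(5, 7)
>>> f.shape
(31, 7)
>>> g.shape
(7, 29)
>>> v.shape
(7, 7)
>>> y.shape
(29, 7)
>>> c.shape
()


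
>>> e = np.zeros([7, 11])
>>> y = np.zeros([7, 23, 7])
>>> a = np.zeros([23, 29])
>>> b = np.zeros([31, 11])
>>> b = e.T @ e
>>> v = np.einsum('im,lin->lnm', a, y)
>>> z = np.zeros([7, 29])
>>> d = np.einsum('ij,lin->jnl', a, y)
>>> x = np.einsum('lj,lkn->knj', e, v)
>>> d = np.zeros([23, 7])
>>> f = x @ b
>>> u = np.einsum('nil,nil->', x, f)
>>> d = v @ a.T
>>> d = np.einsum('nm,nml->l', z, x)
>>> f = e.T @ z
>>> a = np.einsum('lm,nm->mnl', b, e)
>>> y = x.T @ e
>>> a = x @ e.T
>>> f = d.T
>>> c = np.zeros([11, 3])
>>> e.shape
(7, 11)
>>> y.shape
(11, 29, 11)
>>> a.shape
(7, 29, 7)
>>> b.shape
(11, 11)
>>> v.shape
(7, 7, 29)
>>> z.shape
(7, 29)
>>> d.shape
(11,)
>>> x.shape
(7, 29, 11)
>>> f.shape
(11,)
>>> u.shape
()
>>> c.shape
(11, 3)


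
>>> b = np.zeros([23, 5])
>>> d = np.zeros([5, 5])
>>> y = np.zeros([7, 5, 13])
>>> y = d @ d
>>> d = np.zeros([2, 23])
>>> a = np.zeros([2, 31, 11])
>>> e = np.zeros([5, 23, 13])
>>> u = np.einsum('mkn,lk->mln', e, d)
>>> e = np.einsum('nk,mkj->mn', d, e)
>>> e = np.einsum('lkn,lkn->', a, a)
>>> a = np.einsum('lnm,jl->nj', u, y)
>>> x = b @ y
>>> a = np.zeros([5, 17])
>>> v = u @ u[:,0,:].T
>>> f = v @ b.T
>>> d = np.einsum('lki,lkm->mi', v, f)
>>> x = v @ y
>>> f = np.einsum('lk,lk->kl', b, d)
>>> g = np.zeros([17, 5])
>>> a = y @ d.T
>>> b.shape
(23, 5)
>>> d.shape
(23, 5)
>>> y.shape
(5, 5)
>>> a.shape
(5, 23)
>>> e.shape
()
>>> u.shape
(5, 2, 13)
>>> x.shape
(5, 2, 5)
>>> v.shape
(5, 2, 5)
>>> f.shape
(5, 23)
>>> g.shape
(17, 5)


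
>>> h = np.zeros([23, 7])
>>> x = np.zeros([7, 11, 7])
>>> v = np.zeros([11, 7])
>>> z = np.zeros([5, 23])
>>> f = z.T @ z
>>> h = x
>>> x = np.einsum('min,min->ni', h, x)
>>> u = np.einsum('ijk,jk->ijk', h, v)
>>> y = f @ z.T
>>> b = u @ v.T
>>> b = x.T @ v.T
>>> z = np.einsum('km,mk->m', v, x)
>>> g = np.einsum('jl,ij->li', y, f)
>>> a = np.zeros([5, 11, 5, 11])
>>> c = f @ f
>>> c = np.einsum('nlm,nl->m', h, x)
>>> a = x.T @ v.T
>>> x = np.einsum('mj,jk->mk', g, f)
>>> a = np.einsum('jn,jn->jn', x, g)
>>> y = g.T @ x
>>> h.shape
(7, 11, 7)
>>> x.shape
(5, 23)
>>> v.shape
(11, 7)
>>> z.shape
(7,)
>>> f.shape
(23, 23)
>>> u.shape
(7, 11, 7)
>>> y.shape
(23, 23)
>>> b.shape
(11, 11)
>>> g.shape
(5, 23)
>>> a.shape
(5, 23)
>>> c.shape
(7,)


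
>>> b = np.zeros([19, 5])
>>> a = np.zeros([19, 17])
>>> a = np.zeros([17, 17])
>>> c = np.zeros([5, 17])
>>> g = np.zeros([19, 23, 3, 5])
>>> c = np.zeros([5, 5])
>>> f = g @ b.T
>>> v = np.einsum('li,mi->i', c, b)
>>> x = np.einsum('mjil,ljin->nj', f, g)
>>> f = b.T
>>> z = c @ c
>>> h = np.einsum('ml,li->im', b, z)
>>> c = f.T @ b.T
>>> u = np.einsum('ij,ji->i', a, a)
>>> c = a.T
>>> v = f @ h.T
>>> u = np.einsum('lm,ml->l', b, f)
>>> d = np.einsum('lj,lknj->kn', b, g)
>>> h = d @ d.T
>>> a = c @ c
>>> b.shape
(19, 5)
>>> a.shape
(17, 17)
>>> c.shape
(17, 17)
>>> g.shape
(19, 23, 3, 5)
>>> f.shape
(5, 19)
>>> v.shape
(5, 5)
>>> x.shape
(5, 23)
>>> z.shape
(5, 5)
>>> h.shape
(23, 23)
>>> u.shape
(19,)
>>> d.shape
(23, 3)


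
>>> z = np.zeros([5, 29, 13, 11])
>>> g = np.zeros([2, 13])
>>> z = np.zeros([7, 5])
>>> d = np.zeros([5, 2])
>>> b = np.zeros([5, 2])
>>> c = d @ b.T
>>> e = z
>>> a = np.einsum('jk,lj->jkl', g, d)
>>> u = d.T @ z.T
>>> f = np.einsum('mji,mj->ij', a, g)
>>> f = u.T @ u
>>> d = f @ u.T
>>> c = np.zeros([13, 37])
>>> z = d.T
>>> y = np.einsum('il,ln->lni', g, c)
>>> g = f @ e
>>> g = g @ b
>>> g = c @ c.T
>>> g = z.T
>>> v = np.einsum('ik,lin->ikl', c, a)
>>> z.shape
(2, 7)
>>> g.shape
(7, 2)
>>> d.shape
(7, 2)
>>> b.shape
(5, 2)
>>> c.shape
(13, 37)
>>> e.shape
(7, 5)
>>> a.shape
(2, 13, 5)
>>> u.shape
(2, 7)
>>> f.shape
(7, 7)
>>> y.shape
(13, 37, 2)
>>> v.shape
(13, 37, 2)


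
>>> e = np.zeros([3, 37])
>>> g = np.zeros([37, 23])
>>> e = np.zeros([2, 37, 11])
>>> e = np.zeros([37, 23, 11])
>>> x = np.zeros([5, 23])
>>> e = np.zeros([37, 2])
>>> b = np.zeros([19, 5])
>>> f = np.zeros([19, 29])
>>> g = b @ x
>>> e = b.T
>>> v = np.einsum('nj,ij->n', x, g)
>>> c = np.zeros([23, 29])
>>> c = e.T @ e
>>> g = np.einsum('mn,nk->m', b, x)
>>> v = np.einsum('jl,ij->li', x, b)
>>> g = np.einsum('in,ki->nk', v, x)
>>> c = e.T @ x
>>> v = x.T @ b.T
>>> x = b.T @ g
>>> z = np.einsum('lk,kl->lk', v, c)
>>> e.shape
(5, 19)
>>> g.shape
(19, 5)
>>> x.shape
(5, 5)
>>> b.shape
(19, 5)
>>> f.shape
(19, 29)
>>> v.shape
(23, 19)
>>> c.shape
(19, 23)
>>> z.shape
(23, 19)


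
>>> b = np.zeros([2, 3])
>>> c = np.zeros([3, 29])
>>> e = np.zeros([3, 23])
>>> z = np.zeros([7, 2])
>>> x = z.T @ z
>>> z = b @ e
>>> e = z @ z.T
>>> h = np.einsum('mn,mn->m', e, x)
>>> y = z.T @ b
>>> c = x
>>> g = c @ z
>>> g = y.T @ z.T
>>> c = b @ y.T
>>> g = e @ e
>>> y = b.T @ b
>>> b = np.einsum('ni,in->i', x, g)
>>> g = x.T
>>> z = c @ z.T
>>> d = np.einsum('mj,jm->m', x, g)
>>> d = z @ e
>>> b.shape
(2,)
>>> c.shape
(2, 23)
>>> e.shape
(2, 2)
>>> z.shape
(2, 2)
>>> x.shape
(2, 2)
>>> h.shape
(2,)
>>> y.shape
(3, 3)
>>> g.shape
(2, 2)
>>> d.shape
(2, 2)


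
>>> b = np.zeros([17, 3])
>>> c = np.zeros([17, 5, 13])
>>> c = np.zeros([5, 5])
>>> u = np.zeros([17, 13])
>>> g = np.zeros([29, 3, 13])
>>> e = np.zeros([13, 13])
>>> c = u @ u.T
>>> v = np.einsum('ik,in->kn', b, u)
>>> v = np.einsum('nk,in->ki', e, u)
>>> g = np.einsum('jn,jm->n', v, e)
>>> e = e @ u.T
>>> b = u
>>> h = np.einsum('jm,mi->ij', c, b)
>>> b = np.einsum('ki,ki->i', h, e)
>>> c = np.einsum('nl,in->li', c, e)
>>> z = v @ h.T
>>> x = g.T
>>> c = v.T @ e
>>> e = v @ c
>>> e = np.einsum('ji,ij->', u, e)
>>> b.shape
(17,)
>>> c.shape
(17, 17)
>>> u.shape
(17, 13)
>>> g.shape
(17,)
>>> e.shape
()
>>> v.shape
(13, 17)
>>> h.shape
(13, 17)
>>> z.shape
(13, 13)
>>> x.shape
(17,)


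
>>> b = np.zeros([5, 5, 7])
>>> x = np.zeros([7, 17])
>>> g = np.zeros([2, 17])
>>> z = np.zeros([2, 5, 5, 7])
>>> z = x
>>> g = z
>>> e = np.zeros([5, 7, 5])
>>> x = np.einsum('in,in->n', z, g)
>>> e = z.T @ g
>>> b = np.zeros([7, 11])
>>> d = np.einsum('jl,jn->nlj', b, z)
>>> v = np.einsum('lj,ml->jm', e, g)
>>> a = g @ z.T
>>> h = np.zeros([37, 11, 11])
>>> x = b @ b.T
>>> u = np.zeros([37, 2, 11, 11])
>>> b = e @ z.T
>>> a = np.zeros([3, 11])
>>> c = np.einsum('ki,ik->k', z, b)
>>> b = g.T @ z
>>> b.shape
(17, 17)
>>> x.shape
(7, 7)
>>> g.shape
(7, 17)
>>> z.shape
(7, 17)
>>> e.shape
(17, 17)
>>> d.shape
(17, 11, 7)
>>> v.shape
(17, 7)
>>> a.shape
(3, 11)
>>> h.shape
(37, 11, 11)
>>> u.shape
(37, 2, 11, 11)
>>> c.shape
(7,)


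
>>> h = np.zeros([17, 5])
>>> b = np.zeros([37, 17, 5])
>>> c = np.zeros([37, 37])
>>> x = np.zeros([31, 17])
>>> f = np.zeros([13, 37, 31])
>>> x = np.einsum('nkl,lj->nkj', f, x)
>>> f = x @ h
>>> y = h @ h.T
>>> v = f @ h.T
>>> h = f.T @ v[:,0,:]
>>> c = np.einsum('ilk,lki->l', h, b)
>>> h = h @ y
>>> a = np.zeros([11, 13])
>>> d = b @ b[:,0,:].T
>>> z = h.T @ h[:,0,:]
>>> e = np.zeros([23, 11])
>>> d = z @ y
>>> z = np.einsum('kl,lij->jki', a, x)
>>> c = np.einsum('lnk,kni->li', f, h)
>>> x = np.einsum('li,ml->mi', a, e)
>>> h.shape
(5, 37, 17)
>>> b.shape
(37, 17, 5)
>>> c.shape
(13, 17)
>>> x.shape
(23, 13)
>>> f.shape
(13, 37, 5)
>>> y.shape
(17, 17)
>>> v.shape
(13, 37, 17)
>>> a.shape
(11, 13)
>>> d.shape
(17, 37, 17)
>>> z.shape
(17, 11, 37)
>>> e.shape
(23, 11)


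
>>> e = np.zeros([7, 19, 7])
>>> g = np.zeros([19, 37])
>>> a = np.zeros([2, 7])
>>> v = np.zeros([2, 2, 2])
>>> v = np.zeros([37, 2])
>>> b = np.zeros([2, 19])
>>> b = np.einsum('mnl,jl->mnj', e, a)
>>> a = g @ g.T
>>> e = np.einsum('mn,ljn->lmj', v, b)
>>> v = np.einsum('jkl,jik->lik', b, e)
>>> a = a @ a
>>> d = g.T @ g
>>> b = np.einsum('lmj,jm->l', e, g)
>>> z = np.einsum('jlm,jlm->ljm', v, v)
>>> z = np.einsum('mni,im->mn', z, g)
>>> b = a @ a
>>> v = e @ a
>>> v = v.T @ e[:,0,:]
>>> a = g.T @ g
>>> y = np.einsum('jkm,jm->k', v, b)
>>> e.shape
(7, 37, 19)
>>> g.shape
(19, 37)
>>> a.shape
(37, 37)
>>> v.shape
(19, 37, 19)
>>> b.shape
(19, 19)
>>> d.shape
(37, 37)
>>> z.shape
(37, 2)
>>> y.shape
(37,)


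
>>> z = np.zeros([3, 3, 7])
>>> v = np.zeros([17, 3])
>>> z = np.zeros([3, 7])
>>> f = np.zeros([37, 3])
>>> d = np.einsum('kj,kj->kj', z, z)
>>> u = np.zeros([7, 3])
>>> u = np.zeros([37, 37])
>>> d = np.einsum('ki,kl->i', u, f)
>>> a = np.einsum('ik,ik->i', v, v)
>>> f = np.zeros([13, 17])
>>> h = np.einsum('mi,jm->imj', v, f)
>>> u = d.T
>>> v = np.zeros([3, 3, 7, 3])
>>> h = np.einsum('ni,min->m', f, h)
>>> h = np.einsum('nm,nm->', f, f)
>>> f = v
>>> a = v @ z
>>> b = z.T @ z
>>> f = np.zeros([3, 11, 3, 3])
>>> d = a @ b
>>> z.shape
(3, 7)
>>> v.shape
(3, 3, 7, 3)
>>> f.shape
(3, 11, 3, 3)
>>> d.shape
(3, 3, 7, 7)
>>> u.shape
(37,)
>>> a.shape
(3, 3, 7, 7)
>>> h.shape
()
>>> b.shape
(7, 7)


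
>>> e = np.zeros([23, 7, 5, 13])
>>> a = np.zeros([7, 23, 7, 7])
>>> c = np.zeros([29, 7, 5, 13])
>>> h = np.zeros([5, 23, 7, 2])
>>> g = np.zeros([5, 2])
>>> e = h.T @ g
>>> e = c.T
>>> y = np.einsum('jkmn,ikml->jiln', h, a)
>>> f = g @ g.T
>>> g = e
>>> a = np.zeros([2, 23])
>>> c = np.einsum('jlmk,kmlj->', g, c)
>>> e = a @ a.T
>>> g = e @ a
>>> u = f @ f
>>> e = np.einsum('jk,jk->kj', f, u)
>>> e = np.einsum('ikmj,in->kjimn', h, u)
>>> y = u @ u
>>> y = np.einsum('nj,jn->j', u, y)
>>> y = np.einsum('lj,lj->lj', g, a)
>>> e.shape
(23, 2, 5, 7, 5)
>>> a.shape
(2, 23)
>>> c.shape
()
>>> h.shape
(5, 23, 7, 2)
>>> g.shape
(2, 23)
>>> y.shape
(2, 23)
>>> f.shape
(5, 5)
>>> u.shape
(5, 5)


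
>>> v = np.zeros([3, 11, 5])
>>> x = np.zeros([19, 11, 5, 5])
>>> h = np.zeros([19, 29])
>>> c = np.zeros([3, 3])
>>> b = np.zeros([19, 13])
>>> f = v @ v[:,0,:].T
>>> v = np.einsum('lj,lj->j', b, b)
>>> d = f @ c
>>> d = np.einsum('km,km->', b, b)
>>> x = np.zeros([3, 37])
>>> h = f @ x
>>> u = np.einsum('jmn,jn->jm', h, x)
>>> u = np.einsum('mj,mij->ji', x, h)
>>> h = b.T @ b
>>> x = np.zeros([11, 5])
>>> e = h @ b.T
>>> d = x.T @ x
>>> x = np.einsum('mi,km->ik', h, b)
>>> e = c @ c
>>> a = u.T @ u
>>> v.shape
(13,)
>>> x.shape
(13, 19)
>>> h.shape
(13, 13)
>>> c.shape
(3, 3)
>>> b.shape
(19, 13)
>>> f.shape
(3, 11, 3)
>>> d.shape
(5, 5)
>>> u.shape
(37, 11)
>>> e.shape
(3, 3)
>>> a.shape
(11, 11)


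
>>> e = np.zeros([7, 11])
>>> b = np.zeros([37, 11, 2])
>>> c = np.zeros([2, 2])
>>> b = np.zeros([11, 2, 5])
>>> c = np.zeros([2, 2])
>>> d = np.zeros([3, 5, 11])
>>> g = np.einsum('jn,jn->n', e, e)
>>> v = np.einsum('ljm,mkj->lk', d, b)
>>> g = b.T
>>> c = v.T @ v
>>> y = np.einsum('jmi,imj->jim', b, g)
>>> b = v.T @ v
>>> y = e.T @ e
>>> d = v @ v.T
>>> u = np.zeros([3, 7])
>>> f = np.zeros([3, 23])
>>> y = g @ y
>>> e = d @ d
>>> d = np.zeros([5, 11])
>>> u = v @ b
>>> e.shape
(3, 3)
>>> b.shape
(2, 2)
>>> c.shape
(2, 2)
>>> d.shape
(5, 11)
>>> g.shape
(5, 2, 11)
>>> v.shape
(3, 2)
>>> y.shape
(5, 2, 11)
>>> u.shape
(3, 2)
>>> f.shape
(3, 23)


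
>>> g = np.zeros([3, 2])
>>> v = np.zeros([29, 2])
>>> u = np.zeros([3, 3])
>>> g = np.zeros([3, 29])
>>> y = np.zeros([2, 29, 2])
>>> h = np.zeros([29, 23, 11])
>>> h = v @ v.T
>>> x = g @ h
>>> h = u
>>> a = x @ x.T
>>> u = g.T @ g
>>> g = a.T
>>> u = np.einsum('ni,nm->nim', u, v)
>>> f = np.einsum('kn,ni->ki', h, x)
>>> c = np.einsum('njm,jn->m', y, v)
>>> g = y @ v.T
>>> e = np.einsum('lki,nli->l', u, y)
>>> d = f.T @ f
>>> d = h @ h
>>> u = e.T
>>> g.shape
(2, 29, 29)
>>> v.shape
(29, 2)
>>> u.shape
(29,)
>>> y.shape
(2, 29, 2)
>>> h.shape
(3, 3)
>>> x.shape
(3, 29)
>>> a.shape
(3, 3)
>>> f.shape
(3, 29)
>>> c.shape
(2,)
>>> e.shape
(29,)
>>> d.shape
(3, 3)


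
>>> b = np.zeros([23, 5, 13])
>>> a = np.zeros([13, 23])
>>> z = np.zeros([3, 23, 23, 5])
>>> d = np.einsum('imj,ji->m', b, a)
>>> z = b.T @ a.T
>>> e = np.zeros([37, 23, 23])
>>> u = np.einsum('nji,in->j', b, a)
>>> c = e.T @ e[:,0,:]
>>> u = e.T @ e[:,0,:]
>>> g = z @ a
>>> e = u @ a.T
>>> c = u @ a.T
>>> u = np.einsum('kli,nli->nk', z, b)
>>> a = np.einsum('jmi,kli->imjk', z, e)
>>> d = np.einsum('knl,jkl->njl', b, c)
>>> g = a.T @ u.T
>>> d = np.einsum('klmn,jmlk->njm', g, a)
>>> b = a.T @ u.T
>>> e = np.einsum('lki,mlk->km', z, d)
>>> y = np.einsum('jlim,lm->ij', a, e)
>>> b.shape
(23, 13, 5, 23)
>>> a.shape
(13, 5, 13, 23)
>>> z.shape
(13, 5, 13)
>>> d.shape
(23, 13, 5)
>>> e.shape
(5, 23)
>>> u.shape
(23, 13)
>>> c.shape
(23, 23, 13)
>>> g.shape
(23, 13, 5, 23)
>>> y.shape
(13, 13)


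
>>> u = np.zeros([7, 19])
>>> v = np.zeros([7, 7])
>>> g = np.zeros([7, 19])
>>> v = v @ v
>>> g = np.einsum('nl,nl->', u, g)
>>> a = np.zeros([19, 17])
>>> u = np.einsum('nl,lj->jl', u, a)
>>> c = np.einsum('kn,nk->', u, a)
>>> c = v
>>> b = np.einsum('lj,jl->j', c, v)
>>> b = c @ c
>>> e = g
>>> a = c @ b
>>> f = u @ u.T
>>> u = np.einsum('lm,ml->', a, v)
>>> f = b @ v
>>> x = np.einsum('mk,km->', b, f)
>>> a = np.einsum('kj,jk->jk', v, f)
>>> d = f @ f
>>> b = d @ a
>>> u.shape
()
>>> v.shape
(7, 7)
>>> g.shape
()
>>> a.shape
(7, 7)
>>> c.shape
(7, 7)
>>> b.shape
(7, 7)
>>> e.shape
()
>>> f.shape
(7, 7)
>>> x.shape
()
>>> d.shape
(7, 7)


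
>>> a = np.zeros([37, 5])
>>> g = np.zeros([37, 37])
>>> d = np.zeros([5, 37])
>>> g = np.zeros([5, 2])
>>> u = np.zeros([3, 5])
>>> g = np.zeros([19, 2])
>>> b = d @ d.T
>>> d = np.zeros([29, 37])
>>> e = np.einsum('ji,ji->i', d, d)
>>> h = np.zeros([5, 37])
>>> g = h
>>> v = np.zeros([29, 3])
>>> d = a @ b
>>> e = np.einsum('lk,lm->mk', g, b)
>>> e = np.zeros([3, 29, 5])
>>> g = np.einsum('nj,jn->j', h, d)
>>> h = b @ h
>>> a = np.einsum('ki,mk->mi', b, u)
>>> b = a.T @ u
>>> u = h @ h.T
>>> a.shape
(3, 5)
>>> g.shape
(37,)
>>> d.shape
(37, 5)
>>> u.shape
(5, 5)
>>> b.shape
(5, 5)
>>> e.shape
(3, 29, 5)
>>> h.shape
(5, 37)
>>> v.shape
(29, 3)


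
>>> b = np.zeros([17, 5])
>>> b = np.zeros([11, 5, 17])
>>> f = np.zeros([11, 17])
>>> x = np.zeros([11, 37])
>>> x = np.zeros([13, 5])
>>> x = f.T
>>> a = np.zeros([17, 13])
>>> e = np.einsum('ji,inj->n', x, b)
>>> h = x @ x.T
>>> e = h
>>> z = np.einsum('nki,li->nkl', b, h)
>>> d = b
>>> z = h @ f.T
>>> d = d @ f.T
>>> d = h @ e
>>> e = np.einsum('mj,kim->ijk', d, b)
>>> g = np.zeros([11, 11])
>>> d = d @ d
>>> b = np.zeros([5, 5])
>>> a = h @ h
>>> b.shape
(5, 5)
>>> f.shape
(11, 17)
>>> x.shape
(17, 11)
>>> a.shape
(17, 17)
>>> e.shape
(5, 17, 11)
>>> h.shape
(17, 17)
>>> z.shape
(17, 11)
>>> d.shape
(17, 17)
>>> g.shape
(11, 11)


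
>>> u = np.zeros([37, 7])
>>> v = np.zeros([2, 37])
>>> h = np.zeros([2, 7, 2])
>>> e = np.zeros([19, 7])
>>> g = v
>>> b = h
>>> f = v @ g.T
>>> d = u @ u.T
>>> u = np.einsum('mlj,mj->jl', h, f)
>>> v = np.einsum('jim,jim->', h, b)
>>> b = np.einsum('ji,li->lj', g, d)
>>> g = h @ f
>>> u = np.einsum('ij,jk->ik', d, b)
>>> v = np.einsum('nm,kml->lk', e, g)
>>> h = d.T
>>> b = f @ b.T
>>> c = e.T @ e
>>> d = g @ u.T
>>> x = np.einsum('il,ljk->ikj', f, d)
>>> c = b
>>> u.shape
(37, 2)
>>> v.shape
(2, 2)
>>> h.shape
(37, 37)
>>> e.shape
(19, 7)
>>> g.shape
(2, 7, 2)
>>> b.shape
(2, 37)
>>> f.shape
(2, 2)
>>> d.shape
(2, 7, 37)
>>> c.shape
(2, 37)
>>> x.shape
(2, 37, 7)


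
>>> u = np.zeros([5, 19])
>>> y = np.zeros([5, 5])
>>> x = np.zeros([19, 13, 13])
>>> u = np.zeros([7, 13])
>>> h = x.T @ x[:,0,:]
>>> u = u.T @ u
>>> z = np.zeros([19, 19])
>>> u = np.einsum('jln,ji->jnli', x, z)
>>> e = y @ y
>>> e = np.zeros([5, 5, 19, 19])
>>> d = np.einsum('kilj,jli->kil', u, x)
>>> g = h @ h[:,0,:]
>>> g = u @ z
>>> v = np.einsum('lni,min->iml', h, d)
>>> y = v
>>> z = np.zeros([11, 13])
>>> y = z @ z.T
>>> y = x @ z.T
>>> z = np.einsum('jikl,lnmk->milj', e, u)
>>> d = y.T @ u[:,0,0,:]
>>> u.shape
(19, 13, 13, 19)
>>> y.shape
(19, 13, 11)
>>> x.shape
(19, 13, 13)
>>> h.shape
(13, 13, 13)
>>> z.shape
(13, 5, 19, 5)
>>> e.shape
(5, 5, 19, 19)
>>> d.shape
(11, 13, 19)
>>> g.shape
(19, 13, 13, 19)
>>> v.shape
(13, 19, 13)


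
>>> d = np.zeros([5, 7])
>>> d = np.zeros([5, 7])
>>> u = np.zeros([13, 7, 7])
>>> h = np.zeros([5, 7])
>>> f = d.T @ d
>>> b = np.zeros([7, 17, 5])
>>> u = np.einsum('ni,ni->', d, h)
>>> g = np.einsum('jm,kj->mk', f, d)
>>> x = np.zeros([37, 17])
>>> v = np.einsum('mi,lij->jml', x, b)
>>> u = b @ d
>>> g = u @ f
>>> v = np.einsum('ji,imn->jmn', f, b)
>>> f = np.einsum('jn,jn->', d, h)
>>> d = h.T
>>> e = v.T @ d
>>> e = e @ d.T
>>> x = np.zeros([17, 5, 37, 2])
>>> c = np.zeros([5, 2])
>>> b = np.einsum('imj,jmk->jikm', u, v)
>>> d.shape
(7, 5)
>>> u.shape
(7, 17, 7)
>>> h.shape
(5, 7)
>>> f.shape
()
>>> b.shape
(7, 7, 5, 17)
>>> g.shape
(7, 17, 7)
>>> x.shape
(17, 5, 37, 2)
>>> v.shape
(7, 17, 5)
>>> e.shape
(5, 17, 7)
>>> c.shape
(5, 2)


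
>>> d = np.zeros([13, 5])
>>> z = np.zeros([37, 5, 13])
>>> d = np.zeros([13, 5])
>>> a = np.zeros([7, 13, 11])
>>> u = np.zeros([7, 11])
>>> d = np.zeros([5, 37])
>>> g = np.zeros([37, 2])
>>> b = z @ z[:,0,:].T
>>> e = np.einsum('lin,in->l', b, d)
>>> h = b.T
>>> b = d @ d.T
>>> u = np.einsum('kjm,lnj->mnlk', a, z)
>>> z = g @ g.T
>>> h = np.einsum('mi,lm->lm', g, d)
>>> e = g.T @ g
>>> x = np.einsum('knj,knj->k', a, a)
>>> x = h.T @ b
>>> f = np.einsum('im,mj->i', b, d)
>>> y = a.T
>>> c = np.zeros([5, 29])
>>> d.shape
(5, 37)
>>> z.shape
(37, 37)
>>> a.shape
(7, 13, 11)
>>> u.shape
(11, 5, 37, 7)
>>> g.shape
(37, 2)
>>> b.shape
(5, 5)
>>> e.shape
(2, 2)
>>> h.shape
(5, 37)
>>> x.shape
(37, 5)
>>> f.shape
(5,)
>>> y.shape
(11, 13, 7)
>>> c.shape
(5, 29)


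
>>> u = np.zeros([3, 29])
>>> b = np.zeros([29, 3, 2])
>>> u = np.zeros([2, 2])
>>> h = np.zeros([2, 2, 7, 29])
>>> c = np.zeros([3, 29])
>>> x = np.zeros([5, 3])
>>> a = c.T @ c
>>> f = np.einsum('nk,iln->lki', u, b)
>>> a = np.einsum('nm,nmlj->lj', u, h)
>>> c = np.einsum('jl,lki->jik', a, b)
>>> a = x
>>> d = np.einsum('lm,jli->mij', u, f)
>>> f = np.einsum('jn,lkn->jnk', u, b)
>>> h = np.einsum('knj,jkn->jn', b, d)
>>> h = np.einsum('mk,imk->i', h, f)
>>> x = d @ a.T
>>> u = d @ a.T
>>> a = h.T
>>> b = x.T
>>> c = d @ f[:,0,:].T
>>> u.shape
(2, 29, 5)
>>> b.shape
(5, 29, 2)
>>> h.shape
(2,)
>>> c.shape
(2, 29, 2)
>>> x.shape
(2, 29, 5)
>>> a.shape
(2,)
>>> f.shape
(2, 2, 3)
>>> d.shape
(2, 29, 3)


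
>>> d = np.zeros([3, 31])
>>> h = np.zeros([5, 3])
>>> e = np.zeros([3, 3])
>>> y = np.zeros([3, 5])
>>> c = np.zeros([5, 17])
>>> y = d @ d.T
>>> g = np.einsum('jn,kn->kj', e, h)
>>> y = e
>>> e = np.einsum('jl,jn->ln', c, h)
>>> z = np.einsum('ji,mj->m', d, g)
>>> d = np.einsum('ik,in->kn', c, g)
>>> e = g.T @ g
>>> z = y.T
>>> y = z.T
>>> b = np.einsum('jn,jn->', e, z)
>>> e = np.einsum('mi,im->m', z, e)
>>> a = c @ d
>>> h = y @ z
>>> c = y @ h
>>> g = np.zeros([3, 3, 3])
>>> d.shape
(17, 3)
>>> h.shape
(3, 3)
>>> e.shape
(3,)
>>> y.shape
(3, 3)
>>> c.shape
(3, 3)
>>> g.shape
(3, 3, 3)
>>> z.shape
(3, 3)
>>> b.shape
()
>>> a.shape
(5, 3)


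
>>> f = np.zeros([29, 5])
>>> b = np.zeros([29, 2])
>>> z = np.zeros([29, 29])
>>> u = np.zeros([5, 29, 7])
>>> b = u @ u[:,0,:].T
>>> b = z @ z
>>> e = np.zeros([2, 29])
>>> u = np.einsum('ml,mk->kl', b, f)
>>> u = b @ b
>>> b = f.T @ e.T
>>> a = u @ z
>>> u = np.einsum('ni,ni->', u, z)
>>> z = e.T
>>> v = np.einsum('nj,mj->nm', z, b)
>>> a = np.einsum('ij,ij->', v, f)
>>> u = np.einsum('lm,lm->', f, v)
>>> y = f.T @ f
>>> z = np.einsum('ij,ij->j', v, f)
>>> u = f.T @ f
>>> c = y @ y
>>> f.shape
(29, 5)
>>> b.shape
(5, 2)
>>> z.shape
(5,)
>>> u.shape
(5, 5)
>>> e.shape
(2, 29)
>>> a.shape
()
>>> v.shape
(29, 5)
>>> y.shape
(5, 5)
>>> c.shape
(5, 5)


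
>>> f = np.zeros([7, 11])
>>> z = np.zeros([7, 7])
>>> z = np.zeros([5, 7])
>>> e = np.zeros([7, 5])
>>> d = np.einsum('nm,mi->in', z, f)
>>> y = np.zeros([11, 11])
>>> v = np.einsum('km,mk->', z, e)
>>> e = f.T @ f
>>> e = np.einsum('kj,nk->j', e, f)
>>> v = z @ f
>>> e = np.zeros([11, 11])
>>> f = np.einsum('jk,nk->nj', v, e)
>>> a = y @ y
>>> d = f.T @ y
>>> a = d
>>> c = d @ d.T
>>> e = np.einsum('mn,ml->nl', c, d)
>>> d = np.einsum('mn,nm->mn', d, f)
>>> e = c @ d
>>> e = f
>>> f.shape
(11, 5)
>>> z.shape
(5, 7)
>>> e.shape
(11, 5)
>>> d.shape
(5, 11)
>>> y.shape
(11, 11)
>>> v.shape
(5, 11)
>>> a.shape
(5, 11)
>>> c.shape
(5, 5)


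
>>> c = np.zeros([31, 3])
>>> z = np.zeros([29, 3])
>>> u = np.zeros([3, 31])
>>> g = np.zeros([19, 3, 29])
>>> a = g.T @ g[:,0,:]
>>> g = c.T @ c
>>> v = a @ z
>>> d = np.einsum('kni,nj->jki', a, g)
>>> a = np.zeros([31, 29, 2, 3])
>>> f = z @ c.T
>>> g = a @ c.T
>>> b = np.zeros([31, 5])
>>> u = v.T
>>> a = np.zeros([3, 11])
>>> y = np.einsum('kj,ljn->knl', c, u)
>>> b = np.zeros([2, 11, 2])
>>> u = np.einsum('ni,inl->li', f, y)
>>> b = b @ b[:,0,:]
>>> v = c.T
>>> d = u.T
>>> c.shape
(31, 3)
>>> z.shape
(29, 3)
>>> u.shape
(3, 31)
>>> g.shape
(31, 29, 2, 31)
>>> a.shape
(3, 11)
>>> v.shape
(3, 31)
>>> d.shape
(31, 3)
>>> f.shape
(29, 31)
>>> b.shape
(2, 11, 2)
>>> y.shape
(31, 29, 3)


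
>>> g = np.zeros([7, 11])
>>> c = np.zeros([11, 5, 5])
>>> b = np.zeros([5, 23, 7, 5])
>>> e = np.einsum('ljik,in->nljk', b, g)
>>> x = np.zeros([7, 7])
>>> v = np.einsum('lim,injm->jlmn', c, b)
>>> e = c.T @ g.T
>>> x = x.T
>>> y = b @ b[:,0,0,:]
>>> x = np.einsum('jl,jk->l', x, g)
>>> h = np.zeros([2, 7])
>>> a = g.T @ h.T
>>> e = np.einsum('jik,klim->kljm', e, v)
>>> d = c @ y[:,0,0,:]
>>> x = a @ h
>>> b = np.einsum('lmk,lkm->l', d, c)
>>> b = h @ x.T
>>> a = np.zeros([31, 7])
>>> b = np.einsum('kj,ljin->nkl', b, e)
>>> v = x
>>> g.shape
(7, 11)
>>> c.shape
(11, 5, 5)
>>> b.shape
(23, 2, 7)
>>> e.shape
(7, 11, 5, 23)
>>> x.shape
(11, 7)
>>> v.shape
(11, 7)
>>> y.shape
(5, 23, 7, 5)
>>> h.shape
(2, 7)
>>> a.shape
(31, 7)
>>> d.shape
(11, 5, 5)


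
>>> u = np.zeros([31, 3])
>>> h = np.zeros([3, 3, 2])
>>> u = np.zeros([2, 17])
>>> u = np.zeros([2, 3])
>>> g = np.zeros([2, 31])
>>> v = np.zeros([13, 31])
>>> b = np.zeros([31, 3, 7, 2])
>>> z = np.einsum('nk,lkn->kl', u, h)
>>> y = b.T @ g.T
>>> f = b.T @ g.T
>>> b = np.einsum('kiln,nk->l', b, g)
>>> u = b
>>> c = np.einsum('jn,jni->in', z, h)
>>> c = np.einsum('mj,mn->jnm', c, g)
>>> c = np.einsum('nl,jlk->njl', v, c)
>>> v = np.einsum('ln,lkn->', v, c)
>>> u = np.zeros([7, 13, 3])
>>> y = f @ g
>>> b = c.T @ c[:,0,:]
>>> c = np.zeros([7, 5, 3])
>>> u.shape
(7, 13, 3)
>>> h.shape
(3, 3, 2)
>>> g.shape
(2, 31)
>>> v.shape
()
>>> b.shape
(31, 3, 31)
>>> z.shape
(3, 3)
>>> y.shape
(2, 7, 3, 31)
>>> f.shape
(2, 7, 3, 2)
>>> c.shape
(7, 5, 3)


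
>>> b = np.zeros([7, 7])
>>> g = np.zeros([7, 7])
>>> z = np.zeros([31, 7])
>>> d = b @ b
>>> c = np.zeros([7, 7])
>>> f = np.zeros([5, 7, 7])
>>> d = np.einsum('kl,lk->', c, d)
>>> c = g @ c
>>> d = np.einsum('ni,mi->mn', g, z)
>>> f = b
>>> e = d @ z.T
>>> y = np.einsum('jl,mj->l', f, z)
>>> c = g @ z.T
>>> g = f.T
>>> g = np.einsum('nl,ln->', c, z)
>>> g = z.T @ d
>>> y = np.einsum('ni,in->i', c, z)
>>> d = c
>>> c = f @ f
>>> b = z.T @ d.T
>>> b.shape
(7, 7)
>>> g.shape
(7, 7)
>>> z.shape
(31, 7)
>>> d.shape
(7, 31)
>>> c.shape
(7, 7)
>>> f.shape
(7, 7)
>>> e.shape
(31, 31)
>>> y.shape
(31,)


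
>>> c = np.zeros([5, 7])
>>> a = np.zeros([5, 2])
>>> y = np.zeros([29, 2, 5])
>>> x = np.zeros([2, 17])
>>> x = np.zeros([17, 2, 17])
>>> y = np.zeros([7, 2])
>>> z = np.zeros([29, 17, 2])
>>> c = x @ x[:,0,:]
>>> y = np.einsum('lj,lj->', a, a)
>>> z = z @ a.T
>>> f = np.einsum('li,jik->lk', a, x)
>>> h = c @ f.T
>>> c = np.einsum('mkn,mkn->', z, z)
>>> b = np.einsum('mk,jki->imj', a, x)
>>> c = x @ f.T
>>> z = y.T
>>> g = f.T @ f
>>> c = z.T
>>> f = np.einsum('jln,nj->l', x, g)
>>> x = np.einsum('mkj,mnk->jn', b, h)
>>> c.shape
()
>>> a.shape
(5, 2)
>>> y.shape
()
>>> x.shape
(17, 2)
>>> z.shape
()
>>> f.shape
(2,)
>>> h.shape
(17, 2, 5)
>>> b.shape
(17, 5, 17)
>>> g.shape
(17, 17)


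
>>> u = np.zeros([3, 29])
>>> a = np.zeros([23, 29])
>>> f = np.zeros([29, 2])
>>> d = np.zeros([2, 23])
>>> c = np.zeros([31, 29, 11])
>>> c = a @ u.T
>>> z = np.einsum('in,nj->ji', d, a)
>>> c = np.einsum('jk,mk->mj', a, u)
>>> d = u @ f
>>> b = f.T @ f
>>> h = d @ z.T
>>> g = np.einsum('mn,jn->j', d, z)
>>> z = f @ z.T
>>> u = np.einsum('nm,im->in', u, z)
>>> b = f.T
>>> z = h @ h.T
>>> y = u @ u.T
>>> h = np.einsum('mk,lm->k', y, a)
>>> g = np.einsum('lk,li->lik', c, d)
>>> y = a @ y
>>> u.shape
(29, 3)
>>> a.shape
(23, 29)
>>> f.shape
(29, 2)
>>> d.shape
(3, 2)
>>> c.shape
(3, 23)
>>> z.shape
(3, 3)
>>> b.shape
(2, 29)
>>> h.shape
(29,)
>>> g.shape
(3, 2, 23)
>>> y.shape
(23, 29)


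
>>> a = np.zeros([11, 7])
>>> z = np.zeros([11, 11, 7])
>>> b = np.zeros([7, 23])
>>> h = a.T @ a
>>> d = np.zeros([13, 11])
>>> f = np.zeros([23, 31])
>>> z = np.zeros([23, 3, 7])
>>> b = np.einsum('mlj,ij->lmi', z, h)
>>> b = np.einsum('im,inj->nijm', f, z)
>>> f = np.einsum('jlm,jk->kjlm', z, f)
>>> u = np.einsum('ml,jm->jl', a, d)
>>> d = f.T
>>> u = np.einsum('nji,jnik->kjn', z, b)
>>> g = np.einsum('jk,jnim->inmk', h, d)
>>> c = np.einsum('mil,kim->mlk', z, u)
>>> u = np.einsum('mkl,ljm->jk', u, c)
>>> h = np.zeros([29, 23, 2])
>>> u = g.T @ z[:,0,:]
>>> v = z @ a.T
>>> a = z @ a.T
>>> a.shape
(23, 3, 11)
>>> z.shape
(23, 3, 7)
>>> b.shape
(3, 23, 7, 31)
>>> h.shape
(29, 23, 2)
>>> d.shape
(7, 3, 23, 31)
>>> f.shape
(31, 23, 3, 7)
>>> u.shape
(7, 31, 3, 7)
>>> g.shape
(23, 3, 31, 7)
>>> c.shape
(23, 7, 31)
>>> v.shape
(23, 3, 11)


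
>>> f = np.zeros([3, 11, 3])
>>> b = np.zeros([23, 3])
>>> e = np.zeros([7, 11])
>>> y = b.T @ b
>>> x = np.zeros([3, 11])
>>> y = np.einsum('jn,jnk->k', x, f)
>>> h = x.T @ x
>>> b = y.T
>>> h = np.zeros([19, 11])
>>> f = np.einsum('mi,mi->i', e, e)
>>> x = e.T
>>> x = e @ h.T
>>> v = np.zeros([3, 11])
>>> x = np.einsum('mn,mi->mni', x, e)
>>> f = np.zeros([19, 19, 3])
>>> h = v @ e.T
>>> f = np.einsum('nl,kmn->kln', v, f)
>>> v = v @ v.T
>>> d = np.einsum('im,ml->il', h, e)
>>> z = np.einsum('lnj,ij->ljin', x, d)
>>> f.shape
(19, 11, 3)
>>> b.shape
(3,)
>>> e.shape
(7, 11)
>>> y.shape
(3,)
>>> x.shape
(7, 19, 11)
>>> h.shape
(3, 7)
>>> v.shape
(3, 3)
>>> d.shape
(3, 11)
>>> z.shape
(7, 11, 3, 19)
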